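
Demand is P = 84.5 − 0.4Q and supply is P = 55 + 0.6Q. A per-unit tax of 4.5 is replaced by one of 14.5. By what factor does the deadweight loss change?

Competitive equilibrium: 84.5 − 0.4Q = 55 + 0.6Q → Q* = 29.5, P* = 72.7.
For a per-unit tax t: ΔQ = t/1, so DWL = ½·t·(t/1) = t²/2.
At t = 4.5: DWL = 10.125. At t = 14.5: DWL = 105.125.
Ratio = (14.5/4.5)² = 10.383.

10.383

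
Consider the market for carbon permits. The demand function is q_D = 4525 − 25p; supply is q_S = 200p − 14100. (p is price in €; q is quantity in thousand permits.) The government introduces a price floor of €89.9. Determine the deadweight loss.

€713.34 thousand

In inverse form: demand p = 181 − 0.04q, supply p = 70.5 + 0.005q.
Competitive equilibrium: 181 − 0.04q = 70.5 + 0.005q → q* = 2455.5556, p* = 82.7778.
At the floor p = 89.9, quantity demanded = (181 − 89.9)/0.04 = 2277.5.
Sellers' marginal cost at q' = 2277.5: 70.5 + 0.005·2277.5 = 81.8875.
Δq = 2455.5556 − 2277.5 = 178.0556; wedge = 89.9 − 81.8875 = 8.0125.
Welfare loss = ½ × 178.0556 × 8.0125 = €713.34 thousand.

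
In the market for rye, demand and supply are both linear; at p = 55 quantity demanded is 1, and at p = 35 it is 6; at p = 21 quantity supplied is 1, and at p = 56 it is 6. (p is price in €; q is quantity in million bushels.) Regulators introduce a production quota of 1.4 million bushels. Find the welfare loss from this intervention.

€39.83 million

Demand slope = (35 − 55)/(6 − 1) = −4, so p = 59 − 4q.
Supply slope = (56 − 21)/(6 − 1) = 7, so p = 14 + 7q.
Competitive equilibrium: 59 − 4q = 14 + 7q → q* = 4.0909, p* = 42.6364.
At q = 1.4: demand price = 59 − 4·1.4 = 53.4; supply price = 14 + 7·1.4 = 23.8.
Δq = 4.0909 − 1.4 = 2.6909; wedge = 53.4 − 23.8 = 29.6.
DWL = ½ × 2.6909 × 29.6 = €39.83 million.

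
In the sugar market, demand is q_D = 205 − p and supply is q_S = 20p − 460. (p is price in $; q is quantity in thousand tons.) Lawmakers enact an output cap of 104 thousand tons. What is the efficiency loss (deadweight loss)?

In inverse form: demand p = 205 − q, supply p = 23 + 0.05q.
Competitive equilibrium: 205 − q = 23 + 0.05q → q* = 173.3333, p* = 31.6667.
At q = 104: demand price = 205 − 1·104 = 101; supply price = 23 + 0.05·104 = 28.2.
Δq = 173.3333 − 104 = 69.3333; wedge = 101 − 28.2 = 72.8.
Welfare loss = ½ × 69.3333 × 72.8 = $2523.73 thousand.

$2523.73 thousand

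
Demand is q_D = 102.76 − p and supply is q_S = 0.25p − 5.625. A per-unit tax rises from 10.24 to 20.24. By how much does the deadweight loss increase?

In inverse form: demand p = 102.76 − q, supply p = 22.5 + 4q.
Competitive equilibrium: 102.76 − q = 22.5 + 4q → q* = 16.052, p* = 86.708.
For a per-unit tax t: Δq = t/5, so DWL = ½·t·(t/5) = t²/10.
At t = 10.24: DWL = 10.486. At t = 20.24: DWL = 40.966.
Increase = 40.966 − 10.486 = 30.48.

30.48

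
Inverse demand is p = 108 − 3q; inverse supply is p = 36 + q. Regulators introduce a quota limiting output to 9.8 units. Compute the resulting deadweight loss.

134.48

Competitive equilibrium: 108 − 3q = 36 + q → q* = 18, p* = 54.
At q = 9.8: demand price = 108 − 3·9.8 = 78.6; supply price = 36 + 1·9.8 = 45.8.
Δq = 18 − 9.8 = 8.2; wedge = 78.6 − 45.8 = 32.8.
Deadweight loss = ½ × 8.2 × 32.8 = 134.48.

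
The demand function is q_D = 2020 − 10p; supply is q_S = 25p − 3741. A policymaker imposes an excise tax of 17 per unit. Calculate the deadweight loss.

1032.14

In inverse form: demand p = 202 − 0.1q, supply p = 149.64 + 0.04q.
Competitive equilibrium: 202 − 0.1q = 149.64 + 0.04q → q* = 374, p* = 164.6.
With the tax, the buyer price exceeds the seller price by 17: (202 − 0.1q) − (149.64 + 0.04q) = 17 → q' = 252.5714.
Δq = 374 − 252.5714 = 121.4286; the wedge equals the tax, 17.
Welfare loss = ½ × 121.4286 × 17 = 1032.14.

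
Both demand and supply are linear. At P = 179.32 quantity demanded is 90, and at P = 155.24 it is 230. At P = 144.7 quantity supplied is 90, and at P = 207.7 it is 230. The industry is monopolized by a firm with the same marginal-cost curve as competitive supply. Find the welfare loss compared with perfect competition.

Demand slope = (155.24 − 179.32)/(230 − 90) = −0.172, so P = 194.8 − 0.172Q.
Supply slope = (207.7 − 144.7)/(230 − 90) = 0.45, so P = 104.2 + 0.45Q.
Competitive equilibrium: 194.8 − 0.172Q = 104.2 + 0.45Q → Q* = 145.6592, P* = 169.7466.
Marginal revenue: MR = 194.8 − 0.344Q. Set MR = MC: 194.8 − 0.344Q = 104.2 + 0.45Q → Q_m = 114.1058.
Price P_m = 194.8 − 0.172·114.1058 = 175.1738; MC(Q_m) = 104.2 + 0.45·114.1058 = 155.5476.
Competitive Q* = 145.6592, so ΔQ = 31.5534; wedge = 175.1738 − 155.5476 = 19.6262.
Deadweight loss = ½ × 31.5534 × 19.6262 = 309.64.

309.64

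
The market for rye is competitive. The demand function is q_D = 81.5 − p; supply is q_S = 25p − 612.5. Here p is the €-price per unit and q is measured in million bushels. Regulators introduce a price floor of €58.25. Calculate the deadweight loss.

In inverse form: demand p = 81.5 − q, supply p = 24.5 + 0.04q.
Competitive equilibrium: 81.5 − q = 24.5 + 0.04q → q* = 54.8077, p* = 26.6923.
At the floor p = 58.25, quantity demanded = (81.5 − 58.25)/1 = 23.25.
Sellers' marginal cost at q' = 23.25: 24.5 + 0.04·23.25 = 25.43.
Δq = 54.8077 − 23.25 = 31.5577; wedge = 58.25 − 25.43 = 32.82.
Deadweight loss = ½ × 31.5577 × 32.82 = €517.86 million.

€517.86 million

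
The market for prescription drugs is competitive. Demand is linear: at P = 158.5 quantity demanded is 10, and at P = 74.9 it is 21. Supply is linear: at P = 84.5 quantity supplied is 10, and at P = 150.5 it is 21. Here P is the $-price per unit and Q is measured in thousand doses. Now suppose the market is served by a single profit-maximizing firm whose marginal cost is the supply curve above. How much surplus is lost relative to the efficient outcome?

$208.37 thousand

Demand slope = (74.9 − 158.5)/(21 − 10) = −7.6, so P = 234.5 − 7.6Q.
Supply slope = (150.5 − 84.5)/(21 − 10) = 6, so P = 24.5 + 6Q.
Competitive equilibrium: 234.5 − 7.6Q = 24.5 + 6Q → Q* = 15.44118, P* = 117.14706.
Marginal revenue: MR = 234.5 − 15.2Q. Set MR = MC: 234.5 − 15.2Q = 24.5 + 6Q → Q_m = 9.90566.
Price P_m = 234.5 − 7.6·9.90566 = 159.21698; MC(Q_m) = 24.5 + 6·9.90566 = 83.93396.
Competitive Q* = 15.44118, so ΔQ = 5.53552; wedge = 159.21698 − 83.93396 = 75.28302.
Welfare loss = ½ × 5.53552 × 75.28302 = $208.37 thousand.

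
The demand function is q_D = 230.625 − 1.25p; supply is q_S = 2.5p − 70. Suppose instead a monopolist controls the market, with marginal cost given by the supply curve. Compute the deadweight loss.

In inverse form: demand p = 184.5 − 0.8q, supply p = 28 + 0.4q.
Competitive equilibrium: 184.5 − 0.8q = 28 + 0.4q → q* = 130.4167, p* = 80.1667.
Marginal revenue: MR = 184.5 − 1.6q. Set MR = MC: 184.5 − 1.6q = 28 + 0.4q → q_m = 78.25.
Price p_m = 184.5 − 0.8·78.25 = 121.9; MC(q_m) = 28 + 0.4·78.25 = 59.3.
Competitive q* = 130.4167, so Δq = 52.1667; wedge = 121.9 − 59.3 = 62.6.
Welfare loss = ½ × 52.1667 × 62.6 = 1632.82.

1632.82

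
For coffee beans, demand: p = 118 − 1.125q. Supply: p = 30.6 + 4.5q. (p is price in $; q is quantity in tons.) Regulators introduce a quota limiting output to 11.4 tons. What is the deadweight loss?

$48.15

Competitive equilibrium: 118 − 1.125q = 30.6 + 4.5q → q* = 15.5378, p* = 100.52.
At q = 11.4: demand price = 118 − 1.125·11.4 = 105.175; supply price = 30.6 + 4.5·11.4 = 81.9.
Δq = 15.5378 − 11.4 = 4.1378; wedge = 105.175 − 81.9 = 23.275.
Deadweight loss = ½ × 4.1378 × 23.275 = $48.15.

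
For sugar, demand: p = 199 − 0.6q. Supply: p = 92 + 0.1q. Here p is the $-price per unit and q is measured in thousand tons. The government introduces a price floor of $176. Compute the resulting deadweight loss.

Competitive equilibrium: 199 − 0.6q = 92 + 0.1q → q* = 152.8571, p* = 107.2857.
At the floor p = 176, quantity demanded = (199 − 176)/0.6 = 38.3333.
Sellers' marginal cost at q' = 38.3333: 92 + 0.1·38.3333 = 95.8333.
Δq = 152.8571 − 38.3333 = 114.5238; wedge = 176 − 95.8333 = 80.1667.
Deadweight loss = ½ × 114.5238 × 80.1667 = $4590.50 thousand.

$4590.50 thousand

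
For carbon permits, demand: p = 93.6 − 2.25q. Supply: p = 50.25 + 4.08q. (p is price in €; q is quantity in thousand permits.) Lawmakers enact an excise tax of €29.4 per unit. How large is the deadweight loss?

€68.27 thousand

Competitive equilibrium: 93.6 − 2.25q = 50.25 + 4.08q → q* = 6.8483, p* = 78.1912.
With the tax, the buyer price exceeds the seller price by 29.4: (93.6 − 2.25q) − (50.25 + 4.08q) = 29.4 → q' = 2.2038.
Δq = 6.8483 − 2.2038 = 4.6445; the wedge equals the tax, 29.4.
DWL = ½ × 4.6445 × 29.4 = €68.27 thousand.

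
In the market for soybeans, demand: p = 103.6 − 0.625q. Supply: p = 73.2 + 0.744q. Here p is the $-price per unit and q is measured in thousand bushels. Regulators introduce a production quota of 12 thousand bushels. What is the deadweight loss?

Competitive equilibrium: 103.6 − 0.625q = 73.2 + 0.744q → q* = 22.206, p* = 89.7213.
At q = 12: demand price = 103.6 − 0.625·12 = 96.1; supply price = 73.2 + 0.744·12 = 82.128.
Δq = 22.206 − 12 = 10.206; wedge = 96.1 − 82.128 = 13.972.
Welfare loss = ½ × 10.206 × 13.972 = $71.30 thousand.

$71.30 thousand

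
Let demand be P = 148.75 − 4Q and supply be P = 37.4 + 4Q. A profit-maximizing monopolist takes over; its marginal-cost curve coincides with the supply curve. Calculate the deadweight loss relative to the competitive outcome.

86.10

Competitive equilibrium: 148.75 − 4Q = 37.4 + 4Q → Q* = 13.9188, P* = 93.075.
Marginal revenue: MR = 148.75 − 8Q. Set MR = MC: 148.75 − 8Q = 37.4 + 4Q → Q_m = 9.2792.
Price P_m = 148.75 − 4·9.2792 = 111.6332; MC(Q_m) = 37.4 + 4·9.2792 = 74.5168.
Competitive Q* = 13.9188, so ΔQ = 4.6396; wedge = 111.6332 − 74.5168 = 37.1164.
DWL = ½ × 4.6396 × 37.1164 = 86.10.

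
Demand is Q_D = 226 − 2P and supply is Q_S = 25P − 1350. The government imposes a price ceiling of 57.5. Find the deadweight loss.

127.84

In inverse form: demand P = 113 − 0.5Q, supply P = 54 + 0.04Q.
Competitive equilibrium: 113 − 0.5Q = 54 + 0.04Q → Q* = 109.2593, P* = 58.3704.
At the ceiling P = 57.5, quantity supplied = (57.5 − 54)/0.04 = 87.5.
Willingness to pay at Q' = 87.5: 113 − 0.5·87.5 = 69.25.
ΔQ = 109.2593 − 87.5 = 21.7593; wedge = 69.25 − 57.5 = 11.75.
Deadweight loss = ½ × 21.7593 × 11.75 = 127.84.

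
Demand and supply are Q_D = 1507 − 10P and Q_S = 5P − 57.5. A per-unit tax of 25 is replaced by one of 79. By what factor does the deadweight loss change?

9.9856

In inverse form: demand P = 150.7 − 0.1Q, supply P = 11.5 + 0.2Q.
Competitive equilibrium: 150.7 − 0.1Q = 11.5 + 0.2Q → Q* = 464, P* = 104.3.
For a per-unit tax t: ΔQ = t/0.3, so DWL = ½·t·(t/0.3) = t²/0.6.
At t = 25: DWL = 1041.667. At t = 79: DWL = 10401.667.
Ratio = (79/25)² = 9.9856.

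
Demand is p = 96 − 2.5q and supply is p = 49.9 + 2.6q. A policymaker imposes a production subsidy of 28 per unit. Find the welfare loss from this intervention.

Competitive equilibrium: 96 − 2.5q = 49.9 + 2.6q → q* = 9.0392, p* = 73.402.
The subsidy lowers effective supply by 28: p = 21.9 + 2.6q.
New quantity: 96 − 2.5q = 21.9 + 2.6q → q' = 14.5294.
Overproduction Δq = 14.5294 − 9.0392 = 5.4902; wedge = subsidy = 28.
DWL = ½ × 5.4902 × 28 = 76.86.

76.86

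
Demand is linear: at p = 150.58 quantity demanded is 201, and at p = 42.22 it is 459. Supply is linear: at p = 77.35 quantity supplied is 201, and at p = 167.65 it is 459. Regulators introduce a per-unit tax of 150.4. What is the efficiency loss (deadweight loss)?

Demand slope = (42.22 − 150.58)/(459 − 201) = −0.42, so p = 235 − 0.42q.
Supply slope = (167.65 − 77.35)/(459 − 201) = 0.35, so p = 7 + 0.35q.
Competitive equilibrium: 235 − 0.42q = 7 + 0.35q → q* = 296.1039, p* = 110.6364.
With the tax, the buyer price exceeds the seller price by 150.4: (235 − 0.42q) − (7 + 0.35q) = 150.4 → q' = 100.7792.
Δq = 296.1039 − 100.7792 = 195.3247; the wedge equals the tax, 150.4.
DWL = ½ × 195.3247 × 150.4 = 14688.42.

14688.42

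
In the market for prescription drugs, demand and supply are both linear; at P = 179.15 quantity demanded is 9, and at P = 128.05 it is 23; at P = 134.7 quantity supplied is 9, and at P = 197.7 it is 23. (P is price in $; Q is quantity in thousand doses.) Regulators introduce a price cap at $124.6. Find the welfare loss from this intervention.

Demand slope = (128.05 − 179.15)/(23 − 9) = −3.65, so P = 212 − 3.65Q.
Supply slope = (197.7 − 134.7)/(23 − 9) = 4.5, so P = 94.2 + 4.5Q.
Competitive equilibrium: 212 − 3.65Q = 94.2 + 4.5Q → Q* = 14.454, P* = 159.2429.
At the ceiling P = 124.6, quantity supplied = (124.6 − 94.2)/4.5 = 6.7556.
Willingness to pay at Q' = 6.7556: 212 − 3.65·6.7556 = 187.3421.
ΔQ = 14.454 − 6.7556 = 7.6984; wedge = 187.3421 − 124.6 = 62.7421.
Welfare loss = ½ × 7.6984 × 62.7421 = $241.51 thousand.

$241.51 thousand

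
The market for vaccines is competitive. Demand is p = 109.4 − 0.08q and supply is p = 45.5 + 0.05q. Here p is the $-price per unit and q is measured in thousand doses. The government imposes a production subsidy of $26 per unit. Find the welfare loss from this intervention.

$2600 thousand

Competitive equilibrium: 109.4 − 0.08q = 45.5 + 0.05q → q* = 491.5385, p* = 70.0769.
The subsidy lowers effective supply by 26: p = 19.5 + 0.05q.
New quantity: 109.4 − 0.08q = 19.5 + 0.05q → q' = 691.5385.
Overproduction Δq = 691.5385 − 491.5385 = 200; wedge = subsidy = 26.
Welfare loss = ½ × 200 × 26 = $2600 thousand.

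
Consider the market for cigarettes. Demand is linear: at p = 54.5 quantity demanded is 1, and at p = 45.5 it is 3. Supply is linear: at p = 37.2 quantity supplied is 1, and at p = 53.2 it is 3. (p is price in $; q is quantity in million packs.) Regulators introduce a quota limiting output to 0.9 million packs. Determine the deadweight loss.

Demand slope = (45.5 − 54.5)/(3 − 1) = −4.5, so p = 59 − 4.5q.
Supply slope = (53.2 − 37.2)/(3 − 1) = 8, so p = 29.2 + 8q.
Competitive equilibrium: 59 − 4.5q = 29.2 + 8q → q* = 2.384, p* = 48.272.
At q = 0.9: demand price = 59 − 4.5·0.9 = 54.95; supply price = 29.2 + 8·0.9 = 36.4.
Δq = 2.384 − 0.9 = 1.484; wedge = 54.95 − 36.4 = 18.55.
The triangle = ½ × 1.484 × 18.55 = $13.76 million.

$13.76 million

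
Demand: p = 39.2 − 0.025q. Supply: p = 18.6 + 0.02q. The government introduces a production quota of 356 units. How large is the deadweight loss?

Competitive equilibrium: 39.2 − 0.025q = 18.6 + 0.02q → q* = 457.7778, p* = 27.7556.
At q = 356: demand price = 39.2 − 0.025·356 = 30.3; supply price = 18.6 + 0.02·356 = 25.72.
Δq = 457.7778 − 356 = 101.7778; wedge = 30.3 − 25.72 = 4.58.
DWL = ½ × 101.7778 × 4.58 = 233.07.

233.07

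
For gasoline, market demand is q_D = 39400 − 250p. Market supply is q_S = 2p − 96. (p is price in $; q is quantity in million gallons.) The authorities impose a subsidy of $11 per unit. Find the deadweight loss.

In inverse form: demand p = 157.6 − 0.004q, supply p = 48 + 0.5q.
Competitive equilibrium: 157.6 − 0.004q = 48 + 0.5q → q* = 217.4603, p* = 156.7302.
The subsidy lowers effective supply by 11: p = 37 + 0.5q.
New quantity: 157.6 − 0.004q = 37 + 0.5q → q' = 239.2857.
Overproduction Δq = 239.2857 − 217.4603 = 21.8254; wedge = subsidy = 11.
Deadweight loss = ½ × 21.8254 × 11 = $120.04 million.

$120.04 million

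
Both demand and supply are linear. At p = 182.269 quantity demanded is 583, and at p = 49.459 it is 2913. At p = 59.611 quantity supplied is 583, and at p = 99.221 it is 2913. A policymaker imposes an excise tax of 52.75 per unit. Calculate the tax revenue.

80586.32

Demand slope = (49.459 − 182.269)/(2913 − 583) = −0.057, so p = 215.5 − 0.057q.
Supply slope = (99.221 − 59.611)/(2913 − 583) = 0.017, so p = 49.7 + 0.017q.
Competitive equilibrium: 215.5 − 0.057q = 49.7 + 0.017q → q* = 2240.5405, p* = 87.7892.
With the tax, the buyer price exceeds the seller price by 52.75: (215.5 − 0.057q) − (49.7 + 0.017q) = 52.75 → q' = 1527.7027.
Tax revenue = 52.75 × 1527.7027 = 80586.32.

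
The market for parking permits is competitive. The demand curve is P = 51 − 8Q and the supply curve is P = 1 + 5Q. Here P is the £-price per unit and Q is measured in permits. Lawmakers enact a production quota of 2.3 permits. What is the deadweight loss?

Competitive equilibrium: 51 − 8Q = 1 + 5Q → Q* = 3.8462, P* = 20.2308.
At Q = 2.3: demand price = 51 − 8·2.3 = 32.6; supply price = 1 + 5·2.3 = 12.5.
ΔQ = 3.8462 − 2.3 = 1.5462; wedge = 32.6 − 12.5 = 20.1.
Welfare loss = ½ × 1.5462 × 20.1 = £15.54.

£15.54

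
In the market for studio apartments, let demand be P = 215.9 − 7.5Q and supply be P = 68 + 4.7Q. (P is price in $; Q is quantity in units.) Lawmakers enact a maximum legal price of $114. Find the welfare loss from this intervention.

Competitive equilibrium: 215.9 − 7.5Q = 68 + 4.7Q → Q* = 12.123, P* = 124.9779.
At the ceiling P = 114, quantity supplied = (114 − 68)/4.7 = 9.7872.
Willingness to pay at Q' = 9.7872: 215.9 − 7.5·9.7872 = 142.496.
ΔQ = 12.123 − 9.7872 = 2.3358; wedge = 142.496 − 114 = 28.496.
Deadweight loss = ½ × 2.3358 × 28.496 = $33.28.

$33.28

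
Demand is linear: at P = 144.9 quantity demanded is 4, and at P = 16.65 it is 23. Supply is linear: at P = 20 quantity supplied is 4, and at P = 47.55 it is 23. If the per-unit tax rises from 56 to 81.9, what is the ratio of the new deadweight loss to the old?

2.139

Demand slope = (16.65 − 144.9)/(23 − 4) = −6.75, so P = 171.9 − 6.75Q.
Supply slope = (47.55 − 20)/(23 − 4) = 1.45, so P = 14.2 + 1.45Q.
Competitive equilibrium: 171.9 − 6.75Q = 14.2 + 1.45Q → Q* = 19.2317, P* = 42.086.
For a per-unit tax t: ΔQ = t/8.2, so DWL = ½·t·(t/8.2) = t²/16.4.
At t = 56: DWL = 191.220. At t = 81.9: DWL = 409.001.
Ratio = (81.9/56)² = 2.139.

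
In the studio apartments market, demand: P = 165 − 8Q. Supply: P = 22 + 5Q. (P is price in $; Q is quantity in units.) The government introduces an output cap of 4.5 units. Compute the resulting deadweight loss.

$274.625

Competitive equilibrium: 165 − 8Q = 22 + 5Q → Q* = 11, P* = 77.
At Q = 4.5: demand price = 165 − 8·4.5 = 129; supply price = 22 + 5·4.5 = 44.5.
ΔQ = 11 − 4.5 = 6.5; wedge = 129 − 44.5 = 84.5.
Deadweight loss = ½ × 6.5 × 84.5 = $274.625.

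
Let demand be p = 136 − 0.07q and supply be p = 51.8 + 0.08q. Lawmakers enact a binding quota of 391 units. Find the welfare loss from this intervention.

2176.01

Competitive equilibrium: 136 − 0.07q = 51.8 + 0.08q → q* = 561.3333, p* = 96.7067.
At q = 391: demand price = 136 − 0.07·391 = 108.63; supply price = 51.8 + 0.08·391 = 83.08.
Δq = 561.3333 − 391 = 170.3333; wedge = 108.63 − 83.08 = 25.55.
Deadweight loss = ½ × 170.3333 × 25.55 = 2176.01.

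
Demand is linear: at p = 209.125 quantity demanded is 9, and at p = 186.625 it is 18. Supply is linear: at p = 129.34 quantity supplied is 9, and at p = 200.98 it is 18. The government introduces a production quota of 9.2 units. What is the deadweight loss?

288.54

Demand slope = (186.625 − 209.125)/(18 − 9) = −2.5, so p = 231.625 − 2.5q.
Supply slope = (200.98 − 129.34)/(18 − 9) = 7.96, so p = 57.7 + 7.96q.
Competitive equilibrium: 231.625 − 2.5q = 57.7 + 7.96q → q* = 16.6276, p* = 190.0559.
At q = 9.2: demand price = 231.625 − 2.5·9.2 = 208.625; supply price = 57.7 + 7.96·9.2 = 130.932.
Δq = 16.6276 − 9.2 = 7.4276; wedge = 208.625 − 130.932 = 77.693.
Deadweight loss = ½ × 7.4276 × 77.693 = 288.54.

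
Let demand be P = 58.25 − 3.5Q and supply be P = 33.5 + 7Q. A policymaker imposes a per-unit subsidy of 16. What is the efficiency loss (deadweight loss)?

Competitive equilibrium: 58.25 − 3.5Q = 33.5 + 7Q → Q* = 2.3571, P* = 50.
The subsidy lowers effective supply by 16: P = 17.5 + 7Q.
New quantity: 58.25 − 3.5Q = 17.5 + 7Q → Q' = 3.881.
Overproduction ΔQ = 3.881 − 2.3571 = 1.5239; wedge = subsidy = 16.
DWL = ½ × 1.5239 × 16 = 12.19.

12.19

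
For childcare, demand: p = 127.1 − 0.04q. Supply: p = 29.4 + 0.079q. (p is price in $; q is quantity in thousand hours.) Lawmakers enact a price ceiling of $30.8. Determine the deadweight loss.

Competitive equilibrium: 127.1 − 0.04q = 29.4 + 0.079q → q* = 821.0084, p* = 94.25966.
At the ceiling p = 30.8, quantity supplied = (30.8 − 29.4)/0.079 = 17.72152.
Willingness to pay at q' = 17.72152: 127.1 − 0.04·17.72152 = 126.39114.
Δq = 821.0084 − 17.72152 = 803.28688; wedge = 126.39114 − 30.8 = 95.59114.
Welfare loss = ½ × 803.28688 × 95.59114 = $38393.55 thousand.

$38393.55 thousand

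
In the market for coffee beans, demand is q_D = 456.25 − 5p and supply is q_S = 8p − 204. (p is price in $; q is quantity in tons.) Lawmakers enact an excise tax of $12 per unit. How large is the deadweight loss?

$221.54

In inverse form: demand p = 91.25 − 0.2q, supply p = 25.5 + 0.125q.
Competitive equilibrium: 91.25 − 0.2q = 25.5 + 0.125q → q* = 202.3077, p* = 50.7885.
With the tax, the buyer price exceeds the seller price by 12: (91.25 − 0.2q) − (25.5 + 0.125q) = 12 → q' = 165.3846.
Δq = 202.3077 − 165.3846 = 36.9231; the wedge equals the tax, 12.
DWL = ½ × 36.9231 × 12 = $221.54.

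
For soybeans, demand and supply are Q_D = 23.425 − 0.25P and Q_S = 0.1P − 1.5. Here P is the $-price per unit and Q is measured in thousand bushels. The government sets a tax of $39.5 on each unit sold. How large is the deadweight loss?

$55.72 thousand

In inverse form: demand P = 93.7 − 4Q, supply P = 15 + 10Q.
Competitive equilibrium: 93.7 − 4Q = 15 + 10Q → Q* = 5.6214, P* = 71.2143.
With the tax, the buyer price exceeds the seller price by 39.5: (93.7 − 4Q) − (15 + 10Q) = 39.5 → Q' = 2.8.
ΔQ = 5.6214 − 2.8 = 2.8214; the wedge equals the tax, 39.5.
Welfare loss = ½ × 2.8214 × 39.5 = $55.72 thousand.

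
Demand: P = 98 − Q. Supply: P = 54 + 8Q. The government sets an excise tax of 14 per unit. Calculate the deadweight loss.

Competitive equilibrium: 98 − Q = 54 + 8Q → Q* = 4.8889, P* = 93.1111.
With the tax, the buyer price exceeds the seller price by 14: (98 − Q) − (54 + 8Q) = 14 → Q' = 3.3333.
ΔQ = 4.8889 − 3.3333 = 1.5556; the wedge equals the tax, 14.
Welfare loss = ½ × 1.5556 × 14 = 10.89.

10.89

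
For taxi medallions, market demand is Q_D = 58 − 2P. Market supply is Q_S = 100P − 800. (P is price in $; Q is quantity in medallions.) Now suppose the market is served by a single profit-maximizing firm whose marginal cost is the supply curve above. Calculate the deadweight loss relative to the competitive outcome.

In inverse form: demand P = 29 − 0.5Q, supply P = 8 + 0.01Q.
Competitive equilibrium: 29 − 0.5Q = 8 + 0.01Q → Q* = 41.1765, P* = 8.4118.
Marginal revenue: MR = 29 − Q. Set MR = MC: 29 − Q = 8 + 0.01Q → Q_m = 20.7921.
Price P_m = 29 − 0.5·20.7921 = 18.604; MC(Q_m) = 8 + 0.01·20.7921 = 8.2079.
Competitive Q* = 41.1765, so ΔQ = 20.3844; wedge = 18.604 − 8.2079 = 10.3961.
The triangle = ½ × 20.3844 × 10.3961 = $105.96.

$105.96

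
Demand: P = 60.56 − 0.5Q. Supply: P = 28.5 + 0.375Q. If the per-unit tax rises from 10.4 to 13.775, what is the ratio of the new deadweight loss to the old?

Competitive equilibrium: 60.56 − 0.5Q = 28.5 + 0.375Q → Q* = 36.64, P* = 42.24.
For a per-unit tax t: ΔQ = t/0.875, so DWL = ½·t·(t/0.875) = t²/1.75.
At t = 10.4: DWL = 61.806. At t = 13.775: DWL = 108.429.
Ratio = (13.775/10.4)² = 1.754.

1.754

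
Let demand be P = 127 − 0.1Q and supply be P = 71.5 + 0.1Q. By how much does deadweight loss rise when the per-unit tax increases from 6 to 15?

Competitive equilibrium: 127 − 0.1Q = 71.5 + 0.1Q → Q* = 277.5, P* = 99.25.
For a per-unit tax t: ΔQ = t/0.2, so DWL = ½·t·(t/0.2) = t²/0.4.
At t = 6: DWL = 90. At t = 15: DWL = 562.5.
Increase = 562.5 − 90 = 472.50.

472.50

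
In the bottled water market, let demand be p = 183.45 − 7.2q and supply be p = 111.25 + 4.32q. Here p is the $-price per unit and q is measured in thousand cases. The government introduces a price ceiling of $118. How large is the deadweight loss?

Competitive equilibrium: 183.45 − 7.2q = 111.25 + 4.32q → q* = 6.2674, p* = 138.325.
At the ceiling p = 118, quantity supplied = (118 − 111.25)/4.32 = 1.5625.
Willingness to pay at q' = 1.5625: 183.45 − 7.2·1.5625 = 172.2.
Δq = 6.2674 − 1.5625 = 4.7049; wedge = 172.2 − 118 = 54.2.
The triangle = ½ × 4.7049 × 54.2 = $127.50 thousand.

$127.50 thousand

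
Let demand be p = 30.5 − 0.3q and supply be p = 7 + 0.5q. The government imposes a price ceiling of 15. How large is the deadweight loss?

Competitive equilibrium: 30.5 − 0.3q = 7 + 0.5q → q* = 29.375, p* = 21.6875.
At the ceiling p = 15, quantity supplied = (15 − 7)/0.5 = 16.
Willingness to pay at q' = 16: 30.5 − 0.3·16 = 25.7.
Δq = 29.375 − 16 = 13.375; wedge = 25.7 − 15 = 10.7.
DWL = ½ × 13.375 × 10.7 = 71.56.

71.56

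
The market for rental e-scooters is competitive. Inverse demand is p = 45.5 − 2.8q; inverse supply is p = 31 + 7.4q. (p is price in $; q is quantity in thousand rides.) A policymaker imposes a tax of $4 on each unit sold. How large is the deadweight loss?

Competitive equilibrium: 45.5 − 2.8q = 31 + 7.4q → q* = 1.4216, p* = 41.5196.
With the tax, the buyer price exceeds the seller price by 4: (45.5 − 2.8q) − (31 + 7.4q) = 4 → q' = 1.0294.
Δq = 1.4216 − 1.0294 = 0.3922; the wedge equals the tax, 4.
Deadweight loss = ½ × 0.3922 × 4 = $0.78 thousand.

$0.78 thousand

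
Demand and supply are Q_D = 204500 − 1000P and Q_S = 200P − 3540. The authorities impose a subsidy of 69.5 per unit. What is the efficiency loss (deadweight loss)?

In inverse form: demand P = 204.5 − 0.001Q, supply P = 17.7 + 0.005Q.
Competitive equilibrium: 204.5 − 0.001Q = 17.7 + 0.005Q → Q* = 31133.33333, P* = 173.36667.
The subsidy lowers effective supply by 69.5: P = 0.005Q − 51.8.
New quantity: 204.5 − 0.001Q = 0.005Q − 51.8 → Q' = 42716.66667.
Overproduction ΔQ = 42716.66667 − 31133.33333 = 11583.33334; wedge = subsidy = 69.5.
Welfare loss = ½ × 11583.33334 × 69.5 = 402520.83.

402520.83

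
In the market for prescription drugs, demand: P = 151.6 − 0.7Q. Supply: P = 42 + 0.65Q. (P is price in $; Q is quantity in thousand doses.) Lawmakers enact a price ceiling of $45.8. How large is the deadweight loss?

$3831.28 thousand

Competitive equilibrium: 151.6 − 0.7Q = 42 + 0.65Q → Q* = 81.1852, P* = 94.7704.
At the ceiling P = 45.8, quantity supplied = (45.8 − 42)/0.65 = 5.8462.
Willingness to pay at Q' = 5.8462: 151.6 − 0.7·5.8462 = 147.5077.
ΔQ = 81.1852 − 5.8462 = 75.339; wedge = 147.5077 − 45.8 = 101.7077.
Deadweight loss = ½ × 75.339 × 101.7077 = $3831.28 thousand.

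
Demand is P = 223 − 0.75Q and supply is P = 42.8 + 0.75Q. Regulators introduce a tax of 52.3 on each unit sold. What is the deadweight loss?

911.76

Competitive equilibrium: 223 − 0.75Q = 42.8 + 0.75Q → Q* = 120.1333, P* = 132.9.
With the tax, the buyer price exceeds the seller price by 52.3: (223 − 0.75Q) − (42.8 + 0.75Q) = 52.3 → Q' = 85.2667.
ΔQ = 120.1333 − 85.2667 = 34.8666; the wedge equals the tax, 52.3.
Deadweight loss = ½ × 34.8666 × 52.3 = 911.76.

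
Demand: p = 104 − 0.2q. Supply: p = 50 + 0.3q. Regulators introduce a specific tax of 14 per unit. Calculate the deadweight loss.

Competitive equilibrium: 104 − 0.2q = 50 + 0.3q → q* = 108, p* = 82.4.
With the tax, the buyer price exceeds the seller price by 14: (104 − 0.2q) − (50 + 0.3q) = 14 → q' = 80.
Δq = 108 − 80 = 28; the wedge equals the tax, 14.
The triangle = ½ × 28 × 14 = 196.

196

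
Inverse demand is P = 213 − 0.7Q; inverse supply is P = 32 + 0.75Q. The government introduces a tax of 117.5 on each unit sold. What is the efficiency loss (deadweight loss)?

4760.78

Competitive equilibrium: 213 − 0.7Q = 32 + 0.75Q → Q* = 124.8276, P* = 125.6207.
With the tax, the buyer price exceeds the seller price by 117.5: (213 − 0.7Q) − (32 + 0.75Q) = 117.5 → Q' = 43.7931.
ΔQ = 124.8276 − 43.7931 = 81.0345; the wedge equals the tax, 117.5.
The triangle = ½ × 81.0345 × 117.5 = 4760.78.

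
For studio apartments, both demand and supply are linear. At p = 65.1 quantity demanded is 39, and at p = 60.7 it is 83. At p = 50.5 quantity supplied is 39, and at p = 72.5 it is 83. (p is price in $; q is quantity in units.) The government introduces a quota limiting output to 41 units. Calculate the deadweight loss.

$149.63

Demand slope = (60.7 − 65.1)/(83 − 39) = −0.1, so p = 69 − 0.1q.
Supply slope = (72.5 − 50.5)/(83 − 39) = 0.5, so p = 31 + 0.5q.
Competitive equilibrium: 69 − 0.1q = 31 + 0.5q → q* = 63.3333, p* = 62.6667.
At q = 41: demand price = 69 − 0.1·41 = 64.9; supply price = 31 + 0.5·41 = 51.5.
Δq = 63.3333 − 41 = 22.3333; wedge = 64.9 − 51.5 = 13.4.
The triangle = ½ × 22.3333 × 13.4 = $149.63.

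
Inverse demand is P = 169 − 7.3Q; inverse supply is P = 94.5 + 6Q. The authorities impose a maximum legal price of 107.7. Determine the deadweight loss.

Competitive equilibrium: 169 − 7.3Q = 94.5 + 6Q → Q* = 5.6015, P* = 128.109.
At the ceiling P = 107.7, quantity supplied = (107.7 − 94.5)/6 = 2.2.
Willingness to pay at Q' = 2.2: 169 − 7.3·2.2 = 152.94.
ΔQ = 5.6015 − 2.2 = 3.4015; wedge = 152.94 − 107.7 = 45.24.
The triangle = ½ × 3.4015 × 45.24 = 76.94.

76.94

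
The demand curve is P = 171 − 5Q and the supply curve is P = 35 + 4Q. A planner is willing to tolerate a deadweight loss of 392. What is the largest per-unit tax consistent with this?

84

Competitive equilibrium: 171 − 5Q = 35 + 4Q → Q* = 15.1111, P* = 95.4444.
A tax t gives ΔQ = t/9 and wedge t, so DWL = t²/18.
t²/18 = 392 → t² = 7056 → t = 84.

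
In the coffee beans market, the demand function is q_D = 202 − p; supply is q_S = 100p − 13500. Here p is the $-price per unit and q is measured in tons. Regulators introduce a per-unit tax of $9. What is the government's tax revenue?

$516.83

In inverse form: demand p = 202 − q, supply p = 135 + 0.01q.
Competitive equilibrium: 202 − q = 135 + 0.01q → q* = 66.3366, p* = 135.6634.
With the tax, the buyer price exceeds the seller price by 9: (202 − q) − (135 + 0.01q) = 9 → q' = 57.4257.
Tax revenue = 9 × 57.4257 = $516.83.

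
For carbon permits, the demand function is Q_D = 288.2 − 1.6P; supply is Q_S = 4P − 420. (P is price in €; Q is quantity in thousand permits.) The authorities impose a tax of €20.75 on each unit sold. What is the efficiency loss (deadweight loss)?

€246.04 thousand

In inverse form: demand P = 180.125 − 0.625Q, supply P = 105 + 0.25Q.
Competitive equilibrium: 180.125 − 0.625Q = 105 + 0.25Q → Q* = 85.85714, P* = 126.46429.
With the tax, the buyer price exceeds the seller price by 20.75: (180.125 − 0.625Q) − (105 + 0.25Q) = 20.75 → Q' = 62.14286.
ΔQ = 85.85714 − 62.14286 = 23.71428; the wedge equals the tax, 20.75.
Welfare loss = ½ × 23.71428 × 20.75 = €246.04 thousand.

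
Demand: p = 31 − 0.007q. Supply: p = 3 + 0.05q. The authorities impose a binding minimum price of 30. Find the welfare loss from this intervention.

3458.83

Competitive equilibrium: 31 − 0.007q = 3 + 0.05q → q* = 491.22807, p* = 27.5614.
At the floor p = 30, quantity demanded = (31 − 30)/0.007 = 142.85714.
Sellers' marginal cost at q' = 142.85714: 3 + 0.05·142.85714 = 10.14286.
Δq = 491.22807 − 142.85714 = 348.37093; wedge = 30 − 10.14286 = 19.85714.
Deadweight loss = ½ × 348.37093 × 19.85714 = 3458.83.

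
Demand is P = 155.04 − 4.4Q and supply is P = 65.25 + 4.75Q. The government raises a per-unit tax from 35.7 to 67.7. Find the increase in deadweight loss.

Competitive equilibrium: 155.04 − 4.4Q = 65.25 + 4.75Q → Q* = 9.8131, P* = 111.8623.
For a per-unit tax t: ΔQ = t/9.15, so DWL = ½·t·(t/9.15) = t²/18.3.
At t = 35.7: DWL = 69.644. At t = 67.7: DWL = 250.453.
Increase = 250.453 − 69.644 = 180.81.

180.81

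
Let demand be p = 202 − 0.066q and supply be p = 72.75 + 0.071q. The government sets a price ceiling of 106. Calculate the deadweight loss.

Competitive equilibrium: 202 − 0.066q = 72.75 + 0.071q → q* = 943.43066, p* = 139.73358.
At the ceiling p = 106, quantity supplied = (106 − 72.75)/0.071 = 468.30986.
Willingness to pay at q' = 468.30986: 202 − 0.066·468.30986 = 171.09155.
Δq = 943.43066 − 468.30986 = 475.1208; wedge = 171.09155 − 106 = 65.09155.
The triangle = ½ × 475.1208 × 65.09155 = 15463.17.

15463.17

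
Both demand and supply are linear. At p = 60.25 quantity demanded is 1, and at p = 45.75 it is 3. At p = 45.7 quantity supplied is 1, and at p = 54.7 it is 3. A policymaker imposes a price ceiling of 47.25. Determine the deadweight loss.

Demand slope = (45.75 − 60.25)/(3 − 1) = −7.25, so p = 67.5 − 7.25q.
Supply slope = (54.7 − 45.7)/(3 − 1) = 4.5, so p = 41.2 + 4.5q.
Competitive equilibrium: 67.5 − 7.25q = 41.2 + 4.5q → q* = 2.2383, p* = 51.2723.
At the ceiling p = 47.25, quantity supplied = (47.25 − 41.2)/4.5 = 1.3444.
Willingness to pay at q' = 1.3444: 67.5 − 7.25·1.3444 = 57.7531.
Δq = 2.2383 − 1.3444 = 0.8939; wedge = 57.7531 − 47.25 = 10.5031.
The triangle = ½ × 0.8939 × 10.5031 = 4.69.

4.69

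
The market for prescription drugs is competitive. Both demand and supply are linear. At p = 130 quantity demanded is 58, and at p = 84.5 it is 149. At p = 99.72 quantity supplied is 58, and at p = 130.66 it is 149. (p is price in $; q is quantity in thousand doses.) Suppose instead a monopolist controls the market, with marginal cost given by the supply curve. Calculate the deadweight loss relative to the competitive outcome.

$517.22 thousand

Demand slope = (84.5 − 130)/(149 − 58) = −0.5, so p = 159 − 0.5q.
Supply slope = (130.66 − 99.72)/(149 − 58) = 0.34, so p = 80 + 0.34q.
Competitive equilibrium: 159 − 0.5q = 80 + 0.34q → q* = 94.0476, p* = 111.9762.
Marginal revenue: MR = 159 − q. Set MR = MC: 159 − q = 80 + 0.34q → q_m = 58.9552.
Price p_m = 159 − 0.5·58.9552 = 129.5224; MC(q_m) = 80 + 0.34·58.9552 = 100.0448.
Competitive q* = 94.0476, so Δq = 35.0924; wedge = 129.5224 − 100.0448 = 29.4776.
Deadweight loss = ½ × 35.0924 × 29.4776 = $517.22 thousand.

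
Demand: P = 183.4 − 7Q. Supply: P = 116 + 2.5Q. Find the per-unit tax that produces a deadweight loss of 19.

19

Competitive equilibrium: 183.4 − 7Q = 116 + 2.5Q → Q* = 7.0947, P* = 133.7368.
A tax t gives ΔQ = t/9.5 and wedge t, so DWL = t²/19.
t²/19 = 19 → t² = 361 → t = 19.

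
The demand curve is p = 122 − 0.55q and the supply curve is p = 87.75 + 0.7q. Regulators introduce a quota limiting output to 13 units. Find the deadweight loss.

Competitive equilibrium: 122 − 0.55q = 87.75 + 0.7q → q* = 27.4, p* = 106.93.
At q = 13: demand price = 122 − 0.55·13 = 114.85; supply price = 87.75 + 0.7·13 = 96.85.
Δq = 27.4 − 13 = 14.4; wedge = 114.85 − 96.85 = 18.
DWL = ½ × 14.4 × 18 = 129.60.

129.60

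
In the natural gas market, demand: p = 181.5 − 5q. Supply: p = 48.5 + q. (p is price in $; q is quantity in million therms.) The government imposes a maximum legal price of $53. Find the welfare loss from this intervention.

Competitive equilibrium: 181.5 − 5q = 48.5 + q → q* = 22.16667, p* = 70.66667.
At the ceiling p = 53, quantity supplied = (53 − 48.5)/1 = 4.5.
Willingness to pay at q' = 4.5: 181.5 − 5·4.5 = 159.
Δq = 22.16667 − 4.5 = 17.66667; wedge = 159 − 53 = 106.
The triangle = ½ × 17.66667 × 106 = $936.33 million.

$936.33 million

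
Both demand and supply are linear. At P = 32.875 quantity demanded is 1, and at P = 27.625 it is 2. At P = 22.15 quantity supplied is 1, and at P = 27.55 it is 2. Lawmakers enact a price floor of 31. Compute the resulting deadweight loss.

2.25

Demand slope = (27.625 − 32.875)/(2 − 1) = −5.25, so P = 38.125 − 5.25Q.
Supply slope = (27.55 − 22.15)/(2 − 1) = 5.4, so P = 16.75 + 5.4Q.
Competitive equilibrium: 38.125 − 5.25Q = 16.75 + 5.4Q → Q* = 2.007, P* = 27.588.
At the floor P = 31, quantity demanded = (38.125 − 31)/5.25 = 1.3571.
Sellers' marginal cost at Q' = 1.3571: 16.75 + 5.4·1.3571 = 24.0783.
ΔQ = 2.007 − 1.3571 = 0.6499; wedge = 31 − 24.0783 = 6.9217.
Welfare loss = ½ × 0.6499 × 6.9217 = 2.25.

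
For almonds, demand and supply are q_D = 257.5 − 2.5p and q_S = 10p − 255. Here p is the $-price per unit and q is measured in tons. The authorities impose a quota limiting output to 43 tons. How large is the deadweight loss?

In inverse form: demand p = 103 − 0.4q, supply p = 25.5 + 0.1q.
Competitive equilibrium: 103 − 0.4q = 25.5 + 0.1q → q* = 155, p* = 41.
At q = 43: demand price = 103 − 0.4·43 = 85.8; supply price = 25.5 + 0.1·43 = 29.8.
Δq = 155 − 43 = 112; wedge = 85.8 − 29.8 = 56.
DWL = ½ × 112 × 56 = $3136.

$3136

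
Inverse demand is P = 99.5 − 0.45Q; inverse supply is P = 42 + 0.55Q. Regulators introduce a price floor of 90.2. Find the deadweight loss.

Competitive equilibrium: 99.5 − 0.45Q = 42 + 0.55Q → Q* = 57.5, P* = 73.625.
At the floor P = 90.2, quantity demanded = (99.5 − 90.2)/0.45 = 20.6667.
Sellers' marginal cost at Q' = 20.6667: 42 + 0.55·20.6667 = 53.3667.
ΔQ = 57.5 − 20.6667 = 36.8333; wedge = 90.2 − 53.3667 = 36.8333.
Welfare loss = ½ × 36.8333 × 36.8333 = 678.35.

678.35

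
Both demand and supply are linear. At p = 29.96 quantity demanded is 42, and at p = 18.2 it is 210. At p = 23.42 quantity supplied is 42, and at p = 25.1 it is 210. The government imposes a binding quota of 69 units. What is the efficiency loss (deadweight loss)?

Demand slope = (18.2 − 29.96)/(210 − 42) = −0.07, so p = 32.9 − 0.07q.
Supply slope = (25.1 − 23.42)/(210 − 42) = 0.01, so p = 23 + 0.01q.
Competitive equilibrium: 32.9 − 0.07q = 23 + 0.01q → q* = 123.75, p* = 24.2375.
At q = 69: demand price = 32.9 − 0.07·69 = 28.07; supply price = 23 + 0.01·69 = 23.69.
Δq = 123.75 − 69 = 54.75; wedge = 28.07 − 23.69 = 4.38.
DWL = ½ × 54.75 × 4.38 = 119.90.

119.90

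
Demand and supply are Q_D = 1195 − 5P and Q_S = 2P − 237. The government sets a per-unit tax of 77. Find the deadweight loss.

In inverse form: demand P = 239 − 0.2Q, supply P = 118.5 + 0.5Q.
Competitive equilibrium: 239 − 0.2Q = 118.5 + 0.5Q → Q* = 172.1429, P* = 204.5714.
With the tax, the buyer price exceeds the seller price by 77: (239 − 0.2Q) − (118.5 + 0.5Q) = 77 → Q' = 62.1429.
ΔQ = 172.1429 − 62.1429 = 110; the wedge equals the tax, 77.
Welfare loss = ½ × 110 × 77 = 4235.

4235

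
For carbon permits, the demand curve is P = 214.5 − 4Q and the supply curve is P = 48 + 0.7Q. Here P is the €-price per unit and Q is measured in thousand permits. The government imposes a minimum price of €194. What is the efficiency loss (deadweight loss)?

Competitive equilibrium: 214.5 − 4Q = 48 + 0.7Q → Q* = 35.42553, P* = 72.79787.
At the floor P = 194, quantity demanded = (214.5 − 194)/4 = 5.125.
Sellers' marginal cost at Q' = 5.125: 48 + 0.7·5.125 = 51.5875.
ΔQ = 35.42553 − 5.125 = 30.30053; wedge = 194 − 51.5875 = 142.4125.
Welfare loss = ½ × 30.30053 × 142.4125 = €2157.59 thousand.

€2157.59 thousand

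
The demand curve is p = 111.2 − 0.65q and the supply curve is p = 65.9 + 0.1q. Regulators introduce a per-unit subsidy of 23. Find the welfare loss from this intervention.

352.67

Competitive equilibrium: 111.2 − 0.65q = 65.9 + 0.1q → q* = 60.4, p* = 71.94.
The subsidy lowers effective supply by 23: p = 42.9 + 0.1q.
New quantity: 111.2 − 0.65q = 42.9 + 0.1q → q' = 91.0667.
Overproduction Δq = 91.0667 − 60.4 = 30.6667; wedge = subsidy = 23.
Welfare loss = ½ × 30.6667 × 23 = 352.67.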